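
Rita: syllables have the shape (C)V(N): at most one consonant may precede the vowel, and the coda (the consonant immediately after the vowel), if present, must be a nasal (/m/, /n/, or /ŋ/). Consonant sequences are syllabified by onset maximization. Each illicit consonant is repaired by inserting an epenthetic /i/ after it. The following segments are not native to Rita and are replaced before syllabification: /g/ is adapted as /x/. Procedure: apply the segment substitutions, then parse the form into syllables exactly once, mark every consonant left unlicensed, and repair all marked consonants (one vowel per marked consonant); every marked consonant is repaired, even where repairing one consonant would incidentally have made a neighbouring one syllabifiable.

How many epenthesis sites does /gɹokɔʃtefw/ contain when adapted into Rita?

After substitution the input is /xɹokɔʃtefw/.
The unsyllabifiable consonants are /x/, /ʃ/, /f/, /w/; each receives one epenthetic vowel.

4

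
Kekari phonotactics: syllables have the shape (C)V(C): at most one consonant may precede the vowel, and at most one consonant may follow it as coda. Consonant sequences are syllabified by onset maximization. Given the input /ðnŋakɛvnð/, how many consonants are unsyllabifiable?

Under (C)V(C), the unsyllabifiable consonants are /ð/, /n/, /n/, /ð/ (at most one coda consonant is licensed; onsets are limited to one consonant).

4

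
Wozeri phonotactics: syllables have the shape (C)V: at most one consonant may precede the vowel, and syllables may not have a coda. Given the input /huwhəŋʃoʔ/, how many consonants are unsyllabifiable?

3

Under (C)V, the unsyllabifiable consonants are /w/, /ŋ/, /ʔ/ (no codas are permitted; onsets are limited to one consonant).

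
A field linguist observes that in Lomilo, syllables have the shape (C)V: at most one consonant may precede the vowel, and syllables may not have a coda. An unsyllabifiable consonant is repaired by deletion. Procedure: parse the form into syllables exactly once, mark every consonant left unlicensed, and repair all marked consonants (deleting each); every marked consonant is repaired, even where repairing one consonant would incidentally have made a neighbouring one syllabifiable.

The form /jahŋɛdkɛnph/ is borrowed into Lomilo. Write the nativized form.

jaŋɛkɛ

The consonants /h/, /d/, /n/, /p/, /h/ cannot be parsed into a legal (C)V syllable (no codas are permitted; onsets are limited to one consonant).
Each unlicensed consonant is deleted: /h/, /d/, /n/, /p/, /h/.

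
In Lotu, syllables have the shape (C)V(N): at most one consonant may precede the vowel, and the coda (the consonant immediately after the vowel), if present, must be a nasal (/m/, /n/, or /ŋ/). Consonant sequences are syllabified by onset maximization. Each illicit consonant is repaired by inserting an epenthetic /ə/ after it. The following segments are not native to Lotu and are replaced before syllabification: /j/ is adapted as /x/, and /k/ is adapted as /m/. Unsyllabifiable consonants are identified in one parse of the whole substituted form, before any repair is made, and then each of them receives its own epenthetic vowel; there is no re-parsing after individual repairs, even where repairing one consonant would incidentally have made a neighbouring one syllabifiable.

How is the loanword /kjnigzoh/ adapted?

məxənigəzohə

Substitution: /k/ → /m/, /j/ → /x/, giving /mxnigzoh/.
Syllabifying with onset maximization leaves /m/, /x/, /g/, /h/ stranded (only a nasal (/m/, /n/, or /ŋ/) is licensed in coda position; onsets are limited to one consonant).
Each unlicensed consonant becomes the onset of a new syllable: /m/ → /mə/, /x/ → /xə/, /g/ → /gə/, /h/ → /hə/.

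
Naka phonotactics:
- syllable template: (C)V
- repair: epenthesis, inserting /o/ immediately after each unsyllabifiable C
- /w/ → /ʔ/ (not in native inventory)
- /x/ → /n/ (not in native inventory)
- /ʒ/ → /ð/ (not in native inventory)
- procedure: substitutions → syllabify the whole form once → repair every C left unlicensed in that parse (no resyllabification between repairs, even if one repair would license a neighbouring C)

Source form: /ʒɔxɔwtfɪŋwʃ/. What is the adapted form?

Substitution: /ʒ/ → /ð/, /x/ → /n/, /w/ → /ʔ/, giving /ðɔnɔʔtfɪŋʔʃ/.
Syllabifying with onset maximization leaves /ʔ/, /t/, /ŋ/, /ʔ/, /ʃ/ stranded (no codas are permitted; onsets are limited to one consonant).
Epenthesis after each stranded consonant: /ʔ/ → /ʔo/, /t/ → /to/, /ŋ/ → /ŋo/, /ʔ/ → /ʔo/, /ʃ/ → /ʃo/.

ðɔnɔʔotofɪŋoʔoʃo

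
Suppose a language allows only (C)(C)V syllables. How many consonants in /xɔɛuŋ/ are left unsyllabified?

1

Under (C)(C)V, the unsyllabifiable consonants are /ŋ/ (no codas are permitted; onsets may contain at most 2 consonants).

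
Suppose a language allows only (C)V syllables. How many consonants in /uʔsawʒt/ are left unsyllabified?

Under (C)V, the unsyllabifiable consonants are /ʔ/, /w/, /ʒ/, /t/ (no codas are permitted; onsets are limited to one consonant).

4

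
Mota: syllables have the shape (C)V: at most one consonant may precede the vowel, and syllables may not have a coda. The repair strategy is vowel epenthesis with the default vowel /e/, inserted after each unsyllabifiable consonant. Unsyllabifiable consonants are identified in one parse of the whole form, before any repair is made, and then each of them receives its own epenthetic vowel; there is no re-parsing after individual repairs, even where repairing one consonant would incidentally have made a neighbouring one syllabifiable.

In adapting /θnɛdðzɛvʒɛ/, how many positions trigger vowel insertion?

The unsyllabifiable consonants are /θ/, /d/, /ð/, /v/; each receives one epenthetic vowel.

4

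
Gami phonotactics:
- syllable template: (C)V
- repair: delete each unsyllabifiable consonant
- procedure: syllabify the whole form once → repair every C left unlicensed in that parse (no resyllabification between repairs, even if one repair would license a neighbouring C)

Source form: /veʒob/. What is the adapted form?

The consonants /b/ cannot be parsed into a legal (C)V syllable (no codas are permitted; onsets are limited to one consonant).
Deleting the stranded consonants removes /b/.

veʒo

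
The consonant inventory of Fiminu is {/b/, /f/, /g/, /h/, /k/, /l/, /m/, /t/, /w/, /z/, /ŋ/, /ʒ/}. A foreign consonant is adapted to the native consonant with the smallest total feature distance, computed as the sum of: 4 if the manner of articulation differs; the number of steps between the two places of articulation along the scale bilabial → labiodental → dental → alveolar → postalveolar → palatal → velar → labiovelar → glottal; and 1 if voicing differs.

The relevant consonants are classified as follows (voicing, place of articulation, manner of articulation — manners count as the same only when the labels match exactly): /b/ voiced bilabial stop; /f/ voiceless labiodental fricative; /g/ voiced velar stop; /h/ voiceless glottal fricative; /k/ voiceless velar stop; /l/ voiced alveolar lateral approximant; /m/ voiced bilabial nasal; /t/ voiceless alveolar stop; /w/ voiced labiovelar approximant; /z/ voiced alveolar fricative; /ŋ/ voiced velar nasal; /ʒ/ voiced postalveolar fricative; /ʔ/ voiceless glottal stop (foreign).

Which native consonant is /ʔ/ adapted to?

k

/k/ is closest: same manner (stop), place distance 2 (glottal→velar), same voicing; total 2. Next closest is /g/ at distance 3.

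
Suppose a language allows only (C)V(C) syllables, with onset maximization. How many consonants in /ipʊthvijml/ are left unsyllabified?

3

Under (C)V(C), the unsyllabifiable consonants are /h/, /m/, /l/ (at most one coda consonant is licensed; onsets are limited to one consonant).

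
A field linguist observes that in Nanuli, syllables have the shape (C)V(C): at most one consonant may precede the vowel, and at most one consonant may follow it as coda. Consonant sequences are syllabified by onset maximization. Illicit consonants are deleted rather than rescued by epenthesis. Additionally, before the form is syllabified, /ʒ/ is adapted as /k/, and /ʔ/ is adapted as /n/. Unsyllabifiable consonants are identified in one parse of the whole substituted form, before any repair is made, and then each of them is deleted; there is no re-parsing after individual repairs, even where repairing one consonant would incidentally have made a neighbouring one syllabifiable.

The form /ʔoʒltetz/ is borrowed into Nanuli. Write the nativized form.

noktet

Substitution: /ʔ/ → /n/, /ʒ/ → /k/, giving /nokltetz/.
Syllabifying with onset maximization leaves /l/, /z/ stranded (at most one coda consonant is licensed; onsets are limited to one consonant).
Deletion applies to /l/, /z/.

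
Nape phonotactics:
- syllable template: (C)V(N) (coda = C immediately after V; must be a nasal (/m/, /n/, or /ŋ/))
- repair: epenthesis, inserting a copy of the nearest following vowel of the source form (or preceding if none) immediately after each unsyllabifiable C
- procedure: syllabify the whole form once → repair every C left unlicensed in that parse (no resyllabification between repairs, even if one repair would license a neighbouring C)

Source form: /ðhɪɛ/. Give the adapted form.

The consonants /ð/ cannot be parsed into a legal (C)V(N) syllable (only a nasal (/m/, /n/, or /ŋ/) is licensed in coda position; onsets are limited to one consonant).
Inserting the epenthetic vowel yields /ð/ → /ðɪ/.

ðɪhɪɛ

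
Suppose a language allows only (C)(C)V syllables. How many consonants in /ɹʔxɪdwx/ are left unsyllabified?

The consonants /ɹ/, /d/, /w/, /x/ cannot be parsed into a legal (C)(C)V syllable (no codas are permitted; onsets may contain at most 2 consonants).

4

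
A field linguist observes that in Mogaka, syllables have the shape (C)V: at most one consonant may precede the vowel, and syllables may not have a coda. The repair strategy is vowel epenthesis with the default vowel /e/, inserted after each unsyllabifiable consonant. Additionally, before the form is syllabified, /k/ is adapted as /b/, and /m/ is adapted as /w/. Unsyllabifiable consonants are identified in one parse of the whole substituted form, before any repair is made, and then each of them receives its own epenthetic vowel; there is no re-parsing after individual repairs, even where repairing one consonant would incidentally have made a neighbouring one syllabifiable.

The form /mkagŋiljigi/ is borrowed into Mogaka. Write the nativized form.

webageŋilejigi

Substitution: /m/ → /w/, /k/ → /b/, giving /wbagŋiljigi/.
The consonants /w/, /g/, /l/ cannot be parsed into a legal (C)V syllable (no codas are permitted; onsets are limited to one consonant).
Epenthesis after each stranded consonant: /w/ → /we/, /g/ → /ge/, /l/ → /le/.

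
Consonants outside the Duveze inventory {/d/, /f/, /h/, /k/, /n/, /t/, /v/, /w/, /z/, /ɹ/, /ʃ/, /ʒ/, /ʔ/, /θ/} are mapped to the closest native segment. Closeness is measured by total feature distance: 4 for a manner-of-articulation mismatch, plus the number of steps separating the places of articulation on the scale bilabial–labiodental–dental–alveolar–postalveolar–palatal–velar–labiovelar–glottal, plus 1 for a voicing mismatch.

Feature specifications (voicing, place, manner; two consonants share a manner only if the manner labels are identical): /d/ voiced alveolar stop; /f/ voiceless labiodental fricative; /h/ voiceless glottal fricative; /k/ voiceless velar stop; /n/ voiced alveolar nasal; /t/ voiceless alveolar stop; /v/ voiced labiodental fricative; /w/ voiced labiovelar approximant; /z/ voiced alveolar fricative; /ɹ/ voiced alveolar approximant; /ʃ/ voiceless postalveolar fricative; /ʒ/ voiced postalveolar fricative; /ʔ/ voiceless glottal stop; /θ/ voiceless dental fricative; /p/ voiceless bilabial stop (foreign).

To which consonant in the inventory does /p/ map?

/t/ is closest: same manner (stop), place distance 3 (bilabial→alveolar), same voicing; total 3. Next closest is /d/ at distance 4.

t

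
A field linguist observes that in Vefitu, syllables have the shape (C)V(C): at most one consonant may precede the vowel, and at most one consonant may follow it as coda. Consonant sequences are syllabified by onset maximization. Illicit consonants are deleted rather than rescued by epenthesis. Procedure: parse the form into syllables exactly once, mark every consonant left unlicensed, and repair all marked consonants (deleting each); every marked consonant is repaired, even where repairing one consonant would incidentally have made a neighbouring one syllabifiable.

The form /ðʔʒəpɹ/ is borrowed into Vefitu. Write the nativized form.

Under (C)V(C), the unsyllabifiable consonants are /ð/, /ʔ/, /ɹ/ (at most one coda consonant is licensed; onsets are limited to one consonant).
Deletion applies to /ð/, /ʔ/, /ɹ/.

ʒəp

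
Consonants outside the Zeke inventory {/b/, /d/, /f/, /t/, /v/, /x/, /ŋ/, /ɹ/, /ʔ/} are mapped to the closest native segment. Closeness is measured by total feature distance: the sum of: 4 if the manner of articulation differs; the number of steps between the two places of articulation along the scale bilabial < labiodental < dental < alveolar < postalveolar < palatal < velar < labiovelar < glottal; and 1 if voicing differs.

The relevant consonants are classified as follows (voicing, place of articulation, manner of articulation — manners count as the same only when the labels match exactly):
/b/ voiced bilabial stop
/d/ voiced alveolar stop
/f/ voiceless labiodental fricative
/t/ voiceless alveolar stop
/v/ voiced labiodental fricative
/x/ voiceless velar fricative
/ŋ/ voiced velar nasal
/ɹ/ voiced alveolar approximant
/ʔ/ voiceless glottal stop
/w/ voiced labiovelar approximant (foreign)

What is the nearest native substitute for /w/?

/ɹ/ is closest: same manner (approximant), place distance 4 (labiovelar→alveolar), same voicing; total 4. Next closest is /ŋ/ at distance 5.

ɹ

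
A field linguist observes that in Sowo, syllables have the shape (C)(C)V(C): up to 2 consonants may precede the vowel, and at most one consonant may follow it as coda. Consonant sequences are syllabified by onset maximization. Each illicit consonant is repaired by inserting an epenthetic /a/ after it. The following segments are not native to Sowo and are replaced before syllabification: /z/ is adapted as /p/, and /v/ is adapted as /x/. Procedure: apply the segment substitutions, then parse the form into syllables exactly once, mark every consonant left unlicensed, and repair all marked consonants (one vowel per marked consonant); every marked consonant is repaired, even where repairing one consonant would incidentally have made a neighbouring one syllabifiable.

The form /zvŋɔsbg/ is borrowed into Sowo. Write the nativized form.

paxŋɔsbaga

Substitution: /z/ → /p/, /v/ → /x/, giving /pxŋɔsbg/.
Syllabifying with onset maximization leaves /p/, /b/, /g/ stranded (at most one coda consonant is licensed; onsets may contain at most 2 consonants).
Epenthesis after each stranded consonant: /p/ → /pa/, /b/ → /ba/, /g/ → /ga/.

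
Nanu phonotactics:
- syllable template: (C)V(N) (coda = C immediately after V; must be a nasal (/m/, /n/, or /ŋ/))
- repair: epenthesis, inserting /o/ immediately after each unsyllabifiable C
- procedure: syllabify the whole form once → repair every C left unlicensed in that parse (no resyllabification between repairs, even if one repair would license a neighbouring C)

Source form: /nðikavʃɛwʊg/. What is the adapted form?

Under (C)V(N), the unsyllabifiable consonants are /n/, /v/, /g/ (only a nasal (/m/, /n/, or /ŋ/) is licensed in coda position; onsets are limited to one consonant).
Inserting the epenthetic vowel yields /n/ → /no/, /v/ → /vo/, /g/ → /go/.

noðikavoʃɛwʊgo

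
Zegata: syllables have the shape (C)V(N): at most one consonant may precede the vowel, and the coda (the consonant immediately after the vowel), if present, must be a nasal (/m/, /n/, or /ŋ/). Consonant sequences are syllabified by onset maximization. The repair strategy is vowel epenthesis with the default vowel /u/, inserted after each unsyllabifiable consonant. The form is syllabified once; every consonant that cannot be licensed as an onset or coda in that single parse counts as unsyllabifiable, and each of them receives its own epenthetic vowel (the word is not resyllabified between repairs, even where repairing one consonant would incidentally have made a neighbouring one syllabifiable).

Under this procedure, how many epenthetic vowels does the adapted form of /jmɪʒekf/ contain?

The unsyllabifiable consonants are /j/, /k/, /f/; each receives one epenthetic vowel.

3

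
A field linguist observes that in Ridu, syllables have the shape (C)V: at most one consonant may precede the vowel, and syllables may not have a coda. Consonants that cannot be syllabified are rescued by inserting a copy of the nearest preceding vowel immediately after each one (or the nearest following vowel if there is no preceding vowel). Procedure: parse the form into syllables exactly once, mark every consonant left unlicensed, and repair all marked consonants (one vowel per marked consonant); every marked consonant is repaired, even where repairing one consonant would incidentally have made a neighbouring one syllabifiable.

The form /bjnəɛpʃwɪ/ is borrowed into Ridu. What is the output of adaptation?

bəjənəɛpɛʃɛwɪ

Under (C)V, the unsyllabifiable consonants are /b/, /j/, /p/, /ʃ/ (no codas are permitted; onsets are limited to one consonant).
Epenthesis after each stranded consonant: /b/ → /bə/, /j/ → /jə/, /p/ → /pɛ/, /ʃ/ → /ʃɛ/.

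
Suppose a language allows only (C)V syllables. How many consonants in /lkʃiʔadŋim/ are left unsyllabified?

4

Syllabifying with onset maximization leaves /l/, /k/, /d/, /m/ stranded (no codas are permitted; onsets are limited to one consonant).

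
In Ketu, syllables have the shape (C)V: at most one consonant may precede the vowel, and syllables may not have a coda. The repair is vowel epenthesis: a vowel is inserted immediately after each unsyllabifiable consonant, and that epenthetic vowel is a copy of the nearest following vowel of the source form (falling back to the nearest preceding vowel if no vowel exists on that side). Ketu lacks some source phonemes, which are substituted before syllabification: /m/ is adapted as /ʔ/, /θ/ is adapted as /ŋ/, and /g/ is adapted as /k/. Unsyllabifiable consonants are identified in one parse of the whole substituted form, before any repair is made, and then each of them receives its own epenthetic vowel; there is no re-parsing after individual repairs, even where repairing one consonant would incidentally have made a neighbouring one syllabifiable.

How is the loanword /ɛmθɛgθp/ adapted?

ɛʔɛŋɛkɛŋɛpɛ

Substitution: /m/ → /ʔ/, /θ/ → /ŋ/, /g/ → /k/, giving /ɛʔŋɛkŋp/.
The consonants /ʔ/, /k/, /ŋ/, /p/ cannot be parsed into a legal (C)V syllable (no codas are permitted; onsets are limited to one consonant).
Inserting the epenthetic vowel yields /ʔ/ → /ʔɛ/, /k/ → /kɛ/, /ŋ/ → /ŋɛ/, /p/ → /pɛ/.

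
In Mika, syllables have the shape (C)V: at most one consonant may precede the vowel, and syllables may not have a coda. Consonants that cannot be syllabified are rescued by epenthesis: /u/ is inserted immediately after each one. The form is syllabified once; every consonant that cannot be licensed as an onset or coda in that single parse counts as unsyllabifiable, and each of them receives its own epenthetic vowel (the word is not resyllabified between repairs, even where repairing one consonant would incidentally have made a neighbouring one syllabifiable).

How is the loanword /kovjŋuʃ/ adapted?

The consonants /v/, /j/, /ʃ/ cannot be parsed into a legal (C)V syllable (no codas are permitted; onsets are limited to one consonant).
Inserting the epenthetic vowel yields /v/ → /vu/, /j/ → /ju/, /ʃ/ → /ʃu/.

kovujuŋuʃu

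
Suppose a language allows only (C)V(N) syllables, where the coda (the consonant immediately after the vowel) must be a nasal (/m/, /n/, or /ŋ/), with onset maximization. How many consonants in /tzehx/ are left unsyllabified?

3

Under (C)V(N), the unsyllabifiable consonants are /t/, /h/, /x/ (only a nasal (/m/, /n/, or /ŋ/) is licensed in coda position; onsets are limited to one consonant).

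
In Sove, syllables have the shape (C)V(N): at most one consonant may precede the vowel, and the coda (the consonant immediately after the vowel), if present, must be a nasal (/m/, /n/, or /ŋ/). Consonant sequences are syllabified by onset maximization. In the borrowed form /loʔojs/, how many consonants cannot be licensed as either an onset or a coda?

The consonants /j/, /s/ cannot be parsed into a legal (C)V(N) syllable (only a nasal (/m/, /n/, or /ŋ/) is licensed in coda position; onsets are limited to one consonant).

2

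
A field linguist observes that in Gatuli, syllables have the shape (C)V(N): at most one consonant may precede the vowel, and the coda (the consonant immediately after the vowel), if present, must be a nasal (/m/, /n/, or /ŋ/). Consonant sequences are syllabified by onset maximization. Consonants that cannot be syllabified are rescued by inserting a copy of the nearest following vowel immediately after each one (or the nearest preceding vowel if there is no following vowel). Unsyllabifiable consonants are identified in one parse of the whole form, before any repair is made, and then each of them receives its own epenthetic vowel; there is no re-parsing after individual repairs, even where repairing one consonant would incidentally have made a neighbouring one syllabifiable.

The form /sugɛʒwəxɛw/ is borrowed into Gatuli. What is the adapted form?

sugɛʒəwəxɛwɛ

Under (C)V(N), the unsyllabifiable consonants are /ʒ/, /w/ (only a nasal (/m/, /n/, or /ŋ/) is licensed in coda position; onsets are limited to one consonant).
Each unlicensed consonant becomes the onset of a new syllable: /ʒ/ → /ʒə/, /w/ → /wɛ/.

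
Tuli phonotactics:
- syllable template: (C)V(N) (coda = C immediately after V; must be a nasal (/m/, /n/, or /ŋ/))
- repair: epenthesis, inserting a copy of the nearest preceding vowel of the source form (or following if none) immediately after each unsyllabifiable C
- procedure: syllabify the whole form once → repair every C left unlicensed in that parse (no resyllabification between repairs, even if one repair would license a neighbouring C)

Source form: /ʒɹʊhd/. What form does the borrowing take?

ʒʊɹʊhʊdʊ

Syllabifying with onset maximization leaves /ʒ/, /h/, /d/ stranded (only a nasal (/m/, /n/, or /ŋ/) is licensed in coda position; onsets are limited to one consonant).
Inserting the epenthetic vowel yields /ʒ/ → /ʒʊ/, /h/ → /hʊ/, /d/ → /dʊ/.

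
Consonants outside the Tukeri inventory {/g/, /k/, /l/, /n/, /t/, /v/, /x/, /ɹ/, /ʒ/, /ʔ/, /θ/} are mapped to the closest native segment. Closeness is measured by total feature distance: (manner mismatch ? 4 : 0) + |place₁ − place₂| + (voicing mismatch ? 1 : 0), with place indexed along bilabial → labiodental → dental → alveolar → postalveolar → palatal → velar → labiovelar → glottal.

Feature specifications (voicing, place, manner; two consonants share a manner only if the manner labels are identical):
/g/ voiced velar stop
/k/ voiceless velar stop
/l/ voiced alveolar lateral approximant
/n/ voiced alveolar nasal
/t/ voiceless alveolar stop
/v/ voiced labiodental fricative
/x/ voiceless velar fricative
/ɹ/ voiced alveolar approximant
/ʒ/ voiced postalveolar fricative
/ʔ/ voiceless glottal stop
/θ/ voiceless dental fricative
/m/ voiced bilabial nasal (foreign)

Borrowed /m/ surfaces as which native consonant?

n

/n/ is closest: same manner (nasal), place distance 3 (bilabial→alveolar), same voicing; total 3. Next closest is /v/ at distance 5.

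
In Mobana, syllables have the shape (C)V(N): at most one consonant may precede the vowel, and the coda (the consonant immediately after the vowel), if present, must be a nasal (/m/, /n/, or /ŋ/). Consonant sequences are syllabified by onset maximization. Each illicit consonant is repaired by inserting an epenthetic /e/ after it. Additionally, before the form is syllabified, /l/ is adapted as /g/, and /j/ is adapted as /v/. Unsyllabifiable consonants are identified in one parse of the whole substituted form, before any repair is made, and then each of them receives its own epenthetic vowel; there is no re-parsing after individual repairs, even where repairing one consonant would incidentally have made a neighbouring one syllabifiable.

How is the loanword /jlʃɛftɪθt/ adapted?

Substitution: /j/ → /v/, /l/ → /g/, giving /vgʃɛftɪθt/.
Syllabifying with onset maximization leaves /v/, /g/, /f/, /θ/, /t/ stranded (only a nasal (/m/, /n/, or /ŋ/) is licensed in coda position; onsets are limited to one consonant).
Inserting the epenthetic vowel yields /v/ → /ve/, /g/ → /ge/, /f/ → /fe/, /θ/ → /θe/, /t/ → /te/.

vegeʃɛfetɪθete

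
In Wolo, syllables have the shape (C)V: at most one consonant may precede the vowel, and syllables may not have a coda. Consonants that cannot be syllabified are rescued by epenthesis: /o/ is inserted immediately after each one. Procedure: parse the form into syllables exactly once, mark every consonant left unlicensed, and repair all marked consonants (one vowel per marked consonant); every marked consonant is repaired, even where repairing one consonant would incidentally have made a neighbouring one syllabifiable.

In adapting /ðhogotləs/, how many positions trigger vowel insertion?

The unsyllabifiable consonants are /ð/, /t/, /s/; each receives one epenthetic vowel.

3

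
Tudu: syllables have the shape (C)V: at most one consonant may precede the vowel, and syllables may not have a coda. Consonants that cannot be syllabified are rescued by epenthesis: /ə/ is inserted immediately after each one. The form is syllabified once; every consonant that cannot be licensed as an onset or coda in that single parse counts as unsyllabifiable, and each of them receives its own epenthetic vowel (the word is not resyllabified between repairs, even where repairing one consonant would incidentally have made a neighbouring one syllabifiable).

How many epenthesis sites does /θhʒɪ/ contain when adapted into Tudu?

2

The unsyllabifiable consonants are /θ/, /h/; each receives one epenthetic vowel.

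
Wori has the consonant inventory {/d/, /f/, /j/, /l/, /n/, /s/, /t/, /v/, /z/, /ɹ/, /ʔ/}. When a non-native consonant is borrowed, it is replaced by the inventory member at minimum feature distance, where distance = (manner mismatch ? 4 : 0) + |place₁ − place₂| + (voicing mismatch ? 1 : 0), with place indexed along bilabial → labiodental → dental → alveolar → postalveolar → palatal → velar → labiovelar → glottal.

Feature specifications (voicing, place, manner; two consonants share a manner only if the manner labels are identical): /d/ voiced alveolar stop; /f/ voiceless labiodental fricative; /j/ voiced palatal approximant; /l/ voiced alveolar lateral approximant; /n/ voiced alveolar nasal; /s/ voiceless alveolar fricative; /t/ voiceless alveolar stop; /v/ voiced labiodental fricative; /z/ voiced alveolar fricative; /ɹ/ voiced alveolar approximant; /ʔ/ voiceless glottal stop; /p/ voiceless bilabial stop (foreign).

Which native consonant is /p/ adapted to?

/t/ is closest: same manner (stop), place distance 3 (bilabial→alveolar), same voicing; total 3. Next closest is /d/ at distance 4.

t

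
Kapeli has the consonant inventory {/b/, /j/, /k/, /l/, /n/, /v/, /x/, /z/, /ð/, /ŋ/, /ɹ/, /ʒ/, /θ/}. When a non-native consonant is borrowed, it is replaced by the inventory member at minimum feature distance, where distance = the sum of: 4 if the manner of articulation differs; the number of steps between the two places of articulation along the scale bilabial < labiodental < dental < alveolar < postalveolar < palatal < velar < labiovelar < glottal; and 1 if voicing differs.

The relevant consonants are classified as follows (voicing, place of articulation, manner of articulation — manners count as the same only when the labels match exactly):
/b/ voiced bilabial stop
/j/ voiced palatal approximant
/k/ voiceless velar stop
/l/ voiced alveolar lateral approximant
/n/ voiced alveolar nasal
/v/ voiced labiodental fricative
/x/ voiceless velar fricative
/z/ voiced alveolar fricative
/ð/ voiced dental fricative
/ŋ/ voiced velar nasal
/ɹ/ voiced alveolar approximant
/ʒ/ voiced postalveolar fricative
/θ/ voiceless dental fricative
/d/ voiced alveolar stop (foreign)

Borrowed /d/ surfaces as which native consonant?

/b/ is closest: same manner (stop), place distance 3 (alveolar→bilabial), same voicing; total 3. Next closest is /k/ at distance 4.

b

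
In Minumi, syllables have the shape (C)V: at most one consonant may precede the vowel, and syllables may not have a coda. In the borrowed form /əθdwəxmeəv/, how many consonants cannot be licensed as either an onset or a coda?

4

The consonants /θ/, /d/, /x/, /v/ cannot be parsed into a legal (C)V syllable (no codas are permitted; onsets are limited to one consonant).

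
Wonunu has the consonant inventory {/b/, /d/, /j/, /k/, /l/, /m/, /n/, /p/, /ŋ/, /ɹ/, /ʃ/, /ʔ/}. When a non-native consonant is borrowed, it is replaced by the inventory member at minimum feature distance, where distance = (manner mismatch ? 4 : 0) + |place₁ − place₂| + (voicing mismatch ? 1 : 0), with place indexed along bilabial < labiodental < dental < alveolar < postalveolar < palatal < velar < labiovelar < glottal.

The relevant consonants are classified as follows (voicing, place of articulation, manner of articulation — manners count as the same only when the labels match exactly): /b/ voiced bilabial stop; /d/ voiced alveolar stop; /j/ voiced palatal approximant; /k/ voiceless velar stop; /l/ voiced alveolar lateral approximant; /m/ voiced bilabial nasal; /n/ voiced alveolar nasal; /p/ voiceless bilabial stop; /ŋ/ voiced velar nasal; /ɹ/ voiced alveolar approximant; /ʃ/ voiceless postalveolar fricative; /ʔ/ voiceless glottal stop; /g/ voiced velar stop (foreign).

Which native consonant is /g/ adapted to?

k

/k/ is closest: same manner (stop), place distance 0 (velar→velar), voicing differs (+1); total 1. Next closest is /d/ at distance 3.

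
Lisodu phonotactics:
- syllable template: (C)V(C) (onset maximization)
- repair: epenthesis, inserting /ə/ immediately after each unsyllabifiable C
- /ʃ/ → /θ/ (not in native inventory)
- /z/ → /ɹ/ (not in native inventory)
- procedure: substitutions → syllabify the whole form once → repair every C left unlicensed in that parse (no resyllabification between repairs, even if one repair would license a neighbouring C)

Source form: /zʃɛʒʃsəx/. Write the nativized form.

Substitution: /z/ → /ɹ/, /ʃ/ → /θ/, giving /ɹθɛʒθsəx/.
Syllabifying with onset maximization leaves /ɹ/, /θ/ stranded (at most one coda consonant is licensed; onsets are limited to one consonant).
Inserting the epenthetic vowel yields /ɹ/ → /ɹə/, /θ/ → /θə/.

ɹəθɛʒθəsəx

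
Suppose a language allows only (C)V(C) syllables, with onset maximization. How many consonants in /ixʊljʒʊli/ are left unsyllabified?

Syllabifying with onset maximization leaves /j/ stranded (at most one coda consonant is licensed; onsets are limited to one consonant).

1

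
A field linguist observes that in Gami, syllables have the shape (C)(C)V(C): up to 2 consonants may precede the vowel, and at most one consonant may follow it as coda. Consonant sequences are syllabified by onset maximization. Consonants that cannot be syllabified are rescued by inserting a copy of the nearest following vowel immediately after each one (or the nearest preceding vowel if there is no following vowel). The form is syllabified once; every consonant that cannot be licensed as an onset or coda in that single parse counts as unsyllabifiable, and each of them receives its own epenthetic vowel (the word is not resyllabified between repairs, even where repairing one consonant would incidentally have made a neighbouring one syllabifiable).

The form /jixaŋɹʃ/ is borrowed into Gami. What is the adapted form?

jixaŋɹaʃa

Syllabifying with onset maximization leaves /ɹ/, /ʃ/ stranded (at most one coda consonant is licensed; onsets may contain at most 2 consonants).
Inserting the epenthetic vowel yields /ɹ/ → /ɹa/, /ʃ/ → /ʃa/.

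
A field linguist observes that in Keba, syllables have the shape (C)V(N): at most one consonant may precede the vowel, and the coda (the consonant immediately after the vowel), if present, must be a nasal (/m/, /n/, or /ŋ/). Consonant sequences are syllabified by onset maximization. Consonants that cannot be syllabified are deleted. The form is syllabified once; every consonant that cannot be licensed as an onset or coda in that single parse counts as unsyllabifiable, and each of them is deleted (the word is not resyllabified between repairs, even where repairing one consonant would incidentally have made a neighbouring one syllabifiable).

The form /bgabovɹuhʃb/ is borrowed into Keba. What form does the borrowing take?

gaboɹu

Under (C)V(N), the unsyllabifiable consonants are /b/, /v/, /h/, /ʃ/, /b/ (only a nasal (/m/, /n/, or /ŋ/) is licensed in coda position; onsets are limited to one consonant).
Deletion applies to /b/, /v/, /h/, /ʃ/, /b/.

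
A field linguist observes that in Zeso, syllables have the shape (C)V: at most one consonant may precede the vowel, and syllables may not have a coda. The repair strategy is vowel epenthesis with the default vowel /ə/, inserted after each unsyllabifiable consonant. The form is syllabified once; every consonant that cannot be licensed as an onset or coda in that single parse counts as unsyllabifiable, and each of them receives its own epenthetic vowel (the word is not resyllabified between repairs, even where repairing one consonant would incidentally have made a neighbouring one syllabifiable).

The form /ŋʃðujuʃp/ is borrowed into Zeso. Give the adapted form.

The consonants /ŋ/, /ʃ/, /ʃ/, /p/ cannot be parsed into a legal (C)V syllable (no codas are permitted; onsets are limited to one consonant).
Epenthesis after each stranded consonant: /ŋ/ → /ŋə/, /ʃ/ → /ʃə/, /ʃ/ → /ʃə/, /p/ → /pə/.

ŋəʃəðujuʃəpə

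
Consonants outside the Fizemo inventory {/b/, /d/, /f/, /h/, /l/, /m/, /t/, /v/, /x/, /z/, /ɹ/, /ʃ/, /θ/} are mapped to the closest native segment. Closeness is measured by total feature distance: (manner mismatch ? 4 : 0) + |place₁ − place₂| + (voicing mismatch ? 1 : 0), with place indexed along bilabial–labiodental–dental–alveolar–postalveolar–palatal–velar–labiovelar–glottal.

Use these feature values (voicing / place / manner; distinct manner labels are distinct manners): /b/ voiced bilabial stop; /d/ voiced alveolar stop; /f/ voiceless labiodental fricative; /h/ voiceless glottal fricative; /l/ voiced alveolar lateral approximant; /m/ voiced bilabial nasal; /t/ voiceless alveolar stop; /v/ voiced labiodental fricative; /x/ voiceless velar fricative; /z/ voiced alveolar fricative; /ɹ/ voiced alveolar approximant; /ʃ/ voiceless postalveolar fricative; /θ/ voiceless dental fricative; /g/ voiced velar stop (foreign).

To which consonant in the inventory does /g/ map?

/d/ is closest: same manner (stop), place distance 3 (velar→alveolar), same voicing; total 3. Next closest is /t/ at distance 4.

d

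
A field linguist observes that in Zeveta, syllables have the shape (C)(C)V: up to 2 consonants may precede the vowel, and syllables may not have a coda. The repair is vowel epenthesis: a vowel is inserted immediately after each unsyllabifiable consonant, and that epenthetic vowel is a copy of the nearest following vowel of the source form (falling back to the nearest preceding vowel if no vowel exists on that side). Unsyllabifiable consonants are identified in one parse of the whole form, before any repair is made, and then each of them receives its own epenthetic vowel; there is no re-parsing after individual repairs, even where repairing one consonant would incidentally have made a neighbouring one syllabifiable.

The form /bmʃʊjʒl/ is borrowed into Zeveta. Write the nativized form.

Syllabifying with onset maximization leaves /b/, /j/, /ʒ/, /l/ stranded (no codas are permitted; onsets may contain at most 2 consonants).
Inserting the epenthetic vowel yields /b/ → /bʊ/, /j/ → /jʊ/, /ʒ/ → /ʒʊ/, /l/ → /lʊ/.

bʊmʃʊjʊʒʊlʊ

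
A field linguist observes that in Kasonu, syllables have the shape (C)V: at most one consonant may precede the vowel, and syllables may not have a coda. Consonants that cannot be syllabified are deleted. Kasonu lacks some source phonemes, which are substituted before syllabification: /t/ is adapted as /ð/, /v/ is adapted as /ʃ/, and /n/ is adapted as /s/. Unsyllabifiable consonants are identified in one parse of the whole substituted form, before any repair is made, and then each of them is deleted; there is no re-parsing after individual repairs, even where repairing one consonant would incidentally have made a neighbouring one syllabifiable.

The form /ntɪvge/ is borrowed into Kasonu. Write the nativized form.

Substitution: /n/ → /s/, /t/ → /ð/, /v/ → /ʃ/, giving /sðɪʃge/.
Syllabifying with onset maximization leaves /s/, /ʃ/ stranded (no codas are permitted; onsets are limited to one consonant).
Deleting the stranded consonants removes /s/, /ʃ/.

ðɪge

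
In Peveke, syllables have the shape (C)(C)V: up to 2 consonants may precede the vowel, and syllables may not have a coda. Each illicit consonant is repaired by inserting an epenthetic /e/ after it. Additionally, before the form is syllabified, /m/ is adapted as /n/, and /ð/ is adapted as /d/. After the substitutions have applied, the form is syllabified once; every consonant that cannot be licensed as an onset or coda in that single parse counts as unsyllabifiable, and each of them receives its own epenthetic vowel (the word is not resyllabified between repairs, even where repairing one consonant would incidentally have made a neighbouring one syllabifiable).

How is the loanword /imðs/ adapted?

Substitution: /m/ → /n/, /ð/ → /d/, giving /inds/.
Under (C)(C)V, the unsyllabifiable consonants are /n/, /d/, /s/ (no codas are permitted; onsets may contain at most 2 consonants).
Inserting the epenthetic vowel yields /n/ → /ne/, /d/ → /de/, /s/ → /se/.

inedese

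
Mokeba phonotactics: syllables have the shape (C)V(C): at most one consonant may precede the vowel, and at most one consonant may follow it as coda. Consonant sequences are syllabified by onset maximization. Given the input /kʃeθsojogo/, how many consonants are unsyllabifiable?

The consonants /k/ cannot be parsed into a legal (C)V(C) syllable (at most one coda consonant is licensed; onsets are limited to one consonant).

1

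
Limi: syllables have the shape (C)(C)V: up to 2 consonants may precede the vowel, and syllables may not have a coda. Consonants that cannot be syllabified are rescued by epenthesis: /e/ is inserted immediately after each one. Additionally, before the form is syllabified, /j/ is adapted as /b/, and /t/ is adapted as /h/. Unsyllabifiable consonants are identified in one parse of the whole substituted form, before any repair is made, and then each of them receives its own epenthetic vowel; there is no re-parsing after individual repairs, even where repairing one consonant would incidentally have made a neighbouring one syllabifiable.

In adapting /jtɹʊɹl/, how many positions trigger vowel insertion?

After substitution the input is /bhɹʊɹl/.
The unsyllabifiable consonants are /b/, /ɹ/, /l/; each receives one epenthetic vowel.

3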